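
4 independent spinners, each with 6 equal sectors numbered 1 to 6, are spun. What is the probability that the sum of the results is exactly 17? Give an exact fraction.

There are 6^4 = 1296 equally likely outcomes.
The number of ordered 4-tuples from {1,…,6} summing to 17 is 104.
P(sum = 17) = 104/1296 = 13/162.

13/162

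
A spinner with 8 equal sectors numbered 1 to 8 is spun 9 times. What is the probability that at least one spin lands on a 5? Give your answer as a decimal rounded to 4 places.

P(no spin lands on a 5) = (7/8)^9 ≈ 0.3007.
P(at least one) = 1 − 0.3007 = 0.6993.

0.6993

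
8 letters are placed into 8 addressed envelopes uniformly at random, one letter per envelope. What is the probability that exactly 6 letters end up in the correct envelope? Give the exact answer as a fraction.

Choose which 6 of the 8 are fixed: C(8,6) = 28 ways.
The remaining 2 must have no fixed point: D(2) = 1.
P = 28·1/40320 = 1/1440.

1/1440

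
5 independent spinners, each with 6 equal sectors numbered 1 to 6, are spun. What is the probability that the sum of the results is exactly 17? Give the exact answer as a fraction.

There are 6^5 = 7776 equally likely outcomes.
The number of ordered 5-tuples from {1,…,6} summing to 17 is 780.
P(sum = 17) = 780/7776 = 65/648.

65/648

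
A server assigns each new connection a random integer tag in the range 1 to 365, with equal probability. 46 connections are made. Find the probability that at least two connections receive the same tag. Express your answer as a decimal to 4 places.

0.9483

It's easier to compute the probability that all 46 are distinct.
P(all distinct) = 365/365 · 364/365 · ··· · 320/365 ≈ 0.0517.
So the probability of at least one match is 1 − 0.0517 = 0.9483.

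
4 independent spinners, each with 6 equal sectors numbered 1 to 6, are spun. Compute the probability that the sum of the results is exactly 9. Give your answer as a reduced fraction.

7/162

There are 6^4 = 1296 equally likely outcomes.
The number of ordered 4-tuples from {1,…,6} summing to 9 is 56.
P(sum = 9) = 56/1296 = 7/162.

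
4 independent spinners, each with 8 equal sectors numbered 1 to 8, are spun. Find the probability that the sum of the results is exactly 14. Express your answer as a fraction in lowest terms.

There are 8^4 = 4096 equally likely outcomes.
The number of ordered 4-tuples from {1,…,8} summing to 14 is 246.
P(sum = 14) = 246/4096 = 123/2048.

123/2048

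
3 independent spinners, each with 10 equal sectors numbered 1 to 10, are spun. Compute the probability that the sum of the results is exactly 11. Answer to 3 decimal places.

There are 10^3 = 1000 equally likely outcomes.
The number of ordered 3-tuples from {1,…,10} summing to 11 is 45.
P(sum = 11) = 45/1000 = 9/200 ≈ 0.045.

0.045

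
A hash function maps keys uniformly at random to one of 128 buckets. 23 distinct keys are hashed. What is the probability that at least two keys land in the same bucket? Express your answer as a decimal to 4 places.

It's easier to compute the probability that all 23 are distinct.
P(all distinct) = 128/128 · 127/128 · ··· · 106/128 ≈ 0.1220.
So the probability of at least one match is 1 − 0.1220 = 0.8780.

0.8780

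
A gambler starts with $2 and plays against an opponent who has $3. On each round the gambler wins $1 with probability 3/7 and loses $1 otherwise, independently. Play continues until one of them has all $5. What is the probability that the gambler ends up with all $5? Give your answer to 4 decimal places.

Let r = q/p = (4/7)/(3/7) = 4/3. The recurrence P(i) = p·P(i+1) + q·P(i−1) with P(0)=0, P(5)=1 gives P(i) = (1 − r^i)/(1 − r^5).
P(2) = (1 − (4/3)^2) / (1 − (4/3)^5) = 189/781 ≈ 0.2420.

0.2420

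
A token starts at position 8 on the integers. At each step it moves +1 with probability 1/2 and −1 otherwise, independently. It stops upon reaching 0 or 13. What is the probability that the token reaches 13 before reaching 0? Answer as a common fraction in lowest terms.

8/13

With a fair step, P(i) = ½P(i−1) + ½P(i+1) with P(0)=0, P(13)=1 has the linear solution P(i) = i/13.
P(8) = 8/13.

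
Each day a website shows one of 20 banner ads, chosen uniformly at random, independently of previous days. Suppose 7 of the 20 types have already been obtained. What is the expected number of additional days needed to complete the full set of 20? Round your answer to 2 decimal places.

63.60

Starting from 7 distinct types, each trial gives a new one with probability (20−i)/20 when i types are held, so the wait for the next new type is 20/(20−i).
E = 20/13 + 20/12 + 20/11 + 20/10 + 20/9 + 20/8 + 20/7 + 20/6 + 20/5 + 20/4 + 20/3 + 20/2 + 20/1 = 1145993/18018 ≈ 63.60.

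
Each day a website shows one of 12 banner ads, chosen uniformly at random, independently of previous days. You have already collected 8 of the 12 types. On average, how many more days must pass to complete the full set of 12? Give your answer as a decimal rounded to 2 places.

Starting from 8 distinct types, each trial gives a new one with probability (12−i)/12 when i types are held, so the wait for the next new type is 12/(12−i).
E = 12/4 + 12/3 + 12/2 + 12/1 = 25 ≈ 25.00.

25.00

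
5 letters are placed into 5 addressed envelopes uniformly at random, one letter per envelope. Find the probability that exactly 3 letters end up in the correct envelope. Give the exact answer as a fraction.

1/12

Choose which 3 of the 5 are fixed: C(5,3) = 10 ways.
The remaining 2 must have no fixed point: D(2) = 1.
P = 10·1/120 = 1/12.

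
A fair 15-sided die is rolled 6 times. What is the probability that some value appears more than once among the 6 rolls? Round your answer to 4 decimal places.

0.6836

P(all 6 different) = 15/15 · 14/15 · ··· · 10/15 ≈ 0.3164.
P(at least two equal) = 1 − 0.3164 = 0.6836.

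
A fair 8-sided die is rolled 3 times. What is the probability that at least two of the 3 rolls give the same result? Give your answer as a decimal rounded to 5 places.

0.34375

P(all 3 different) = 8/8 · 7/8 · ··· · 6/8 ≈ 0.65625.
P(at least two equal) = 1 − 0.65625 = 0.34375.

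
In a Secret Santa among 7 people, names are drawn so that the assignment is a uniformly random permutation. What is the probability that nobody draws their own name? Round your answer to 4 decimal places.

0.3679

This is the derangement probability: permutations of 7 with no fixed point.
D(7) = 7! · (1 − 1/1! + 1/2! − ··· + (−1)^7/7!) = 1854.
P = 1854/5040 = 103/280 ≈ 0.3679.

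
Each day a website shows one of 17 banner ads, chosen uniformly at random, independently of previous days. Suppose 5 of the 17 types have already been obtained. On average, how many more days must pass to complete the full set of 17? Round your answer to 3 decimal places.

Starting from 5 distinct types, each trial gives a new one with probability (17−i)/17 when i types are held, so the wait for the next new type is 17/(17−i).
E = 17/12 + 17/11 + 17/10 + 17/9 + 17/8 + 17/7 + 17/6 + 17/5 + 17/4 + 17/3 + 17/2 + 17/1 = 1462357/27720 ≈ 52.755.

52.755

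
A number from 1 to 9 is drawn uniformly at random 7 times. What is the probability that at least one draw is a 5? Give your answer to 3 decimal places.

P(no draw is a 5) = (8/9)^7 ≈ 0.438.
P(at least one) = 1 − 0.438 = 0.562.

0.562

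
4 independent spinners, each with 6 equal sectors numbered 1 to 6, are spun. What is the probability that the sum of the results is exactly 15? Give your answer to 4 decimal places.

There are 6^4 = 1296 equally likely outcomes.
The number of ordered 4-tuples from {1,…,6} summing to 15 is 140.
P(sum = 15) = 140/1296 = 35/324 ≈ 0.1080.

0.1080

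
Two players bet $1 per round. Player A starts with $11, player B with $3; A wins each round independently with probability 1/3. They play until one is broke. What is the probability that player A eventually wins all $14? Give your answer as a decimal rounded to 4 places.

Let r = q/p = (2/3)/(1/3) = 2. The recurrence P(i) = p·P(i+1) + q·P(i−1) with P(0)=0, P(14)=1 gives P(i) = (1 − r^i)/(1 − r^14).
P(11) = (1 − (2)^11) / (1 − (2)^14) = 2047/16383 ≈ 0.1249.

0.1249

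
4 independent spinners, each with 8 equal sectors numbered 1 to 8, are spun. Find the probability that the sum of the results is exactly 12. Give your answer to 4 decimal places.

0.0393

There are 8^4 = 4096 equally likely outcomes.
The number of ordered 4-tuples from {1,…,8} summing to 12 is 161.
P(sum = 12) = 161/4096 ≈ 0.0393.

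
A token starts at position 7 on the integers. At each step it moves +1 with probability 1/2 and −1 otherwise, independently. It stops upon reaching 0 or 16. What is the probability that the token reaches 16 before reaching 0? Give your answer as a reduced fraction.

With a fair step, P(i) = ½P(i−1) + ½P(i+1) with P(0)=0, P(16)=1 has the linear solution P(i) = i/16.
P(7) = 7/16.

7/16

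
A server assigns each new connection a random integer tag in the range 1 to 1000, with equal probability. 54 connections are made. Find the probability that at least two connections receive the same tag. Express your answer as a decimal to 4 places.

It's easier to compute the probability that all 54 are distinct.
P(all distinct) = 1000/1000 · 999/1000 · ··· · 947/1000 ≈ 0.2329.
So the probability of at least one match is 1 − 0.2329 = 0.7671.

0.7671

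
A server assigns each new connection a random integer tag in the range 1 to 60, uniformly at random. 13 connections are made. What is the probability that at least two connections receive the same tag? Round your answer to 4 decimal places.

0.7537

It's easier to compute the probability that all 13 are distinct.
P(all distinct) = 60/60 · 59/60 · ··· · 48/60 ≈ 0.2463.
So the probability of at least one match is 1 − 0.2463 = 0.7537.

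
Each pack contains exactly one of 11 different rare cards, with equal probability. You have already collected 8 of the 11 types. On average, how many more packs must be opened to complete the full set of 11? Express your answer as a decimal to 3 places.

20.167

Starting from 8 distinct types, each trial gives a new one with probability (11−i)/11 when i types are held, so the wait for the next new type is 11/(11−i).
E = 11/3 + 11/2 + 11/1 = 121/6 ≈ 20.167.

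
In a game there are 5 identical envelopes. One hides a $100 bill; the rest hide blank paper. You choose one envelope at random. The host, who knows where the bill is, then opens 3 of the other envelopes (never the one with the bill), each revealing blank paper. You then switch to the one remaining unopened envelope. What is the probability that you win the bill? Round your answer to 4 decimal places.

Your original envelope holds the bill with probability 1/5, so the other 4 collectively hold it with probability 4/5.
The host can always find 3 empty envelopes to open, so the reveals don't change that 4/5; it is now spread over the 1 remaining unopened envelope.
P(win by switching) = (4/5) · (1/1) = 4/5 ≈ 0.8000.

0.8000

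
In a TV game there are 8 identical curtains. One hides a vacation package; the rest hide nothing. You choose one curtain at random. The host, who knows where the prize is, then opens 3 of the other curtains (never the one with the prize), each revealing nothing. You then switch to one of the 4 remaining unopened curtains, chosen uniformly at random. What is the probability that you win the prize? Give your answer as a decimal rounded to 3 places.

0.219

Your original curtain holds the prize with probability 1/8, so the other 7 collectively hold it with probability 7/8.
The host can always find 3 empty curtains to open, so the reveals don't change that 7/8; it is now spread over the 4 remaining unopened curtains.
P(win by switching) = (7/8) · (1/4) = 7/32 ≈ 0.219.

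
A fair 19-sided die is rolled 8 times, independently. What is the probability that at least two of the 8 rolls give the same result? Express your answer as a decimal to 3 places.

0.821

P(all 8 different) = 19/19 · 18/19 · ··· · 12/19 ≈ 0.179.
P(at least two equal) = 1 − 0.179 = 0.821.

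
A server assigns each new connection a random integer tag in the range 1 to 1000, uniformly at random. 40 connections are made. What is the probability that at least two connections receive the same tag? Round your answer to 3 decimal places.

It's easier to compute the probability that all 40 are distinct.
P(all distinct) = 1000/1000 · 999/1000 · ··· · 961/1000 ≈ 0.454.
So the probability of at least one match is 1 − 0.454 = 0.546.

0.546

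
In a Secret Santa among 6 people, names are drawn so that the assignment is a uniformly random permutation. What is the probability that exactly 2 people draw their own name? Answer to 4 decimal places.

0.1875

Choose which 2 of the 6 are fixed: C(6,2) = 15 ways.
The remaining 4 must have no fixed point: D(4) = 9.
P = 15·9/720 = 3/16 ≈ 0.1875.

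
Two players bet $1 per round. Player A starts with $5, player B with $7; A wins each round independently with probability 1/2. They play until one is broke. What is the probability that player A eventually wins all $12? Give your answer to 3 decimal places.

0.417

With a fair step, P(i) = ½P(i−1) + ½P(i+1) with P(0)=0, P(12)=1 has the linear solution P(i) = i/12.
P(5) = 5/12 ≈ 0.417.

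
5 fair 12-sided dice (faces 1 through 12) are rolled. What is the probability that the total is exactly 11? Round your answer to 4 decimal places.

0.0008

There are 12^5 = 248832 equally likely outcomes.
The number of ordered 5-tuples from {1,…,12} summing to 11 is 210.
P(sum = 11) = 210/248832 = 35/41472 ≈ 0.0008.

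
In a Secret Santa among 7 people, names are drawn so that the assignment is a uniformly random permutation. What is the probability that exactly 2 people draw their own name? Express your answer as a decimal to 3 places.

0.183

Choose which 2 of the 7 are fixed: C(7,2) = 21 ways.
The remaining 5 must have no fixed point: D(5) = 44.
P = 21·44/5040 = 11/60 ≈ 0.183.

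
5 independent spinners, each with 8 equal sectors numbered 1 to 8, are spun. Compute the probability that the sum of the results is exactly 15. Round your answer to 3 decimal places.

There are 8^5 = 32768 equally likely outcomes.
The number of ordered 5-tuples from {1,…,8} summing to 15 is 926.
P(sum = 15) = 926/32768 = 463/16384 ≈ 0.028.

0.028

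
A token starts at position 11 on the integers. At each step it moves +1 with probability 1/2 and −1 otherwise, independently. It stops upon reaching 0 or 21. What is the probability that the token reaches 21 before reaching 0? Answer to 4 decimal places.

0.5238

With a fair step, P(i) = ½P(i−1) + ½P(i+1) with P(0)=0, P(21)=1 has the linear solution P(i) = i/21.
P(11) = 11/21 ≈ 0.5238.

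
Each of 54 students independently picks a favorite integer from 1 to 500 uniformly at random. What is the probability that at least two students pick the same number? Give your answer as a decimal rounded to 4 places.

It's easier to compute the probability that all 54 are distinct.
P(all distinct) = 500/500 · 499/500 · ··· · 447/500 ≈ 0.0513.
So the probability of at least one match is 1 − 0.0513 = 0.9487.

0.9487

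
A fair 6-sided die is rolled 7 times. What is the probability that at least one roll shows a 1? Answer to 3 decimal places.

0.721

P(no roll shows a 1) = (5/6)^7 ≈ 0.279.
P(at least one) = 1 − 0.279 = 0.721.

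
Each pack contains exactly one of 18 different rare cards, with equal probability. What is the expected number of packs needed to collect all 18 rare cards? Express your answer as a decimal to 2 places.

After i distinct types are collected, each trial gives a new one with probability (18−i)/18, so the expected wait for the next new type is 18/(18−i).
E = 18/18 + 18/17 + 18/16 + 18/15 + 18/14 + 18/13 + 18/12 + 18/11 + 18/10 + 18/9 + 18/8 + 18/7 + 18/6 + 18/5 + 18/4 + 18/3 + 18/2 + 18/1 = 42822903/680680 ≈ 62.91.

62.91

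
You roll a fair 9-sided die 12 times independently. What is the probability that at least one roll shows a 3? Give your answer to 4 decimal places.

P(no roll shows a 3) = (8/9)^12 ≈ 0.2433.
P(at least one) = 1 − 0.2433 = 0.7567.

0.7567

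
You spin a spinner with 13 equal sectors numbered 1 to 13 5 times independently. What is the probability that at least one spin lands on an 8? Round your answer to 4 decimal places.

P(no spin lands on an 8) = (12/13)^5 ≈ 0.6702.
P(at least one) = 1 − 0.6702 = 0.3298.

0.3298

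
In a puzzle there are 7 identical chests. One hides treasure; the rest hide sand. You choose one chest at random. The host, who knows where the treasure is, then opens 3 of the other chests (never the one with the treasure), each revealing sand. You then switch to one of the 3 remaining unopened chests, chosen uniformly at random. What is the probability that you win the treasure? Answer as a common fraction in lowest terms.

Your original chest holds the treasure with probability 1/7, so the other 6 collectively hold it with probability 6/7.
The host can always find 3 empty chests to open, so the reveals don't change that 6/7; it is now spread over the 3 remaining unopened chests.
P(win by switching) = (6/7) · (1/3) = 2/7.

2/7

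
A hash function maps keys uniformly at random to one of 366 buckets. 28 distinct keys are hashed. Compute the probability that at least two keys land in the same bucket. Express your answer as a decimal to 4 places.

It's easier to compute the probability that all 28 are distinct.
P(all distinct) = 366/366 · 365/366 · ··· · 339/366 ≈ 0.3466.
So the probability of at least one match is 1 − 0.3466 = 0.6534.

0.6534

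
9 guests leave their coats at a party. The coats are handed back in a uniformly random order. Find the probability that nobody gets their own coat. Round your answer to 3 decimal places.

0.368

This is the derangement probability: permutations of 9 with no fixed point.
D(9) = 9! · (1 − 1/1! + 1/2! − ··· + (−1)^9/9!) = 133496.
P = 133496/362880 = 16687/45360 ≈ 0.368.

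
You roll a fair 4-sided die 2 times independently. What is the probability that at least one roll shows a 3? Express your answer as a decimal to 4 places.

P(no roll shows a 3) = (3/4)^2 ≈ 0.5625.
P(at least one) = 1 − 0.5625 = 0.4375.

0.4375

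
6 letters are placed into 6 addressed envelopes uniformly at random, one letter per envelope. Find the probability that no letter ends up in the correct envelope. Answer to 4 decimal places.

This is the derangement probability: permutations of 6 with no fixed point.
D(6) = 6! · (1 − 1/1! + 1/2! − ··· + (−1)^6/6!) = 265.
P = 265/720 = 53/144 ≈ 0.3681.

0.3681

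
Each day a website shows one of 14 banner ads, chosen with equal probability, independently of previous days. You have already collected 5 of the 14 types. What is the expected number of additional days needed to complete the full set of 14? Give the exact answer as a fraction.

7129/180

Starting from 5 distinct types, each trial gives a new one with probability (14−i)/14 when i types are held, so the wait for the next new type is 14/(14−i).
E = 14/9 + 14/8 + 14/7 + 14/6 + 14/5 + 14/4 + 14/3 + 14/2 + 14/1 = 7129/180.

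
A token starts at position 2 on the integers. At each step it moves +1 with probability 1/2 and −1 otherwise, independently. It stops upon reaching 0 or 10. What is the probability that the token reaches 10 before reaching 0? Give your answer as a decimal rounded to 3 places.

0.200

With a fair step, P(i) = ½P(i−1) + ½P(i+1) with P(0)=0, P(10)=1 has the linear solution P(i) = i/10.
P(2) = 2/10 = 1/5 ≈ 0.200.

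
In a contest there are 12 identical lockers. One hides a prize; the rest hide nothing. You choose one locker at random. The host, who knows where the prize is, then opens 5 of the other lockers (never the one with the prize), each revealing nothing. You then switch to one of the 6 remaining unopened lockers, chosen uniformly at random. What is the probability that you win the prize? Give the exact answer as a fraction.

11/72

Your original locker holds the prize with probability 1/12, so the other 11 collectively hold it with probability 11/12.
The host can always find 5 empty lockers to open, so the reveals don't change that 11/12; it is now spread over the 6 remaining unopened lockers.
P(win by switching) = (11/12) · (1/6) = 11/72.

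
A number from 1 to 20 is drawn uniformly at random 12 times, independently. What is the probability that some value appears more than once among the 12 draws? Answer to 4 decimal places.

0.9853

P(all 12 different) = 20/20 · 19/20 · ··· · 9/20 ≈ 0.0147.
P(at least two equal) = 1 − 0.0147 = 0.9853.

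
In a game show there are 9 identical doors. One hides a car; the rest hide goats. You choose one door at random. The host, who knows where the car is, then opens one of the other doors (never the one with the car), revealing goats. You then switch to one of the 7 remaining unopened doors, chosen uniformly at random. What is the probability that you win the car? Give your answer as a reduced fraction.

8/63

Your original door holds the car with probability 1/9, so the other 8 collectively hold it with probability 8/9.
The host can always find an empty door to open, so this doesn't change that 8/9; it is now spread over the 7 remaining unopened doors.
P(win by switching) = (8/9) · (1/7) = 8/63.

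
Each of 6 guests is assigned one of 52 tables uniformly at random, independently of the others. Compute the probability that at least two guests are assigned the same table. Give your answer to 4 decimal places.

0.2586

It's easier to compute the probability that all 6 are distinct.
P(all distinct) = 52/52 · 51/52 · ··· · 47/52 ≈ 0.7414.
So the probability of at least one match is 1 − 0.7414 = 0.2586.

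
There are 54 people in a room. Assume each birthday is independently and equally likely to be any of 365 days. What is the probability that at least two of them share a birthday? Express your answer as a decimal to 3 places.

It's easier to compute the probability that all 54 are distinct.
P(all distinct) = 365/365 · 364/365 · ··· · 312/365 ≈ 0.016.
So the probability of at least one match is 1 − 0.016 = 0.984.

0.984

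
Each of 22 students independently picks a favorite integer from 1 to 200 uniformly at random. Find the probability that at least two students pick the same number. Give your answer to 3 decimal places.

It's easier to compute the probability that all 22 are distinct.
P(all distinct) = 200/200 · 199/200 · ··· · 179/200 ≈ 0.302.
So the probability of at least one match is 1 − 0.302 = 0.698.

0.698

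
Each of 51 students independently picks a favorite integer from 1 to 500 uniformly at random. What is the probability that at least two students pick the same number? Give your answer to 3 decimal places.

It's easier to compute the probability that all 51 are distinct.
P(all distinct) = 500/500 · 499/500 · ··· · 450/500 ≈ 0.071.
So the probability of at least one match is 1 − 0.071 = 0.929.

0.929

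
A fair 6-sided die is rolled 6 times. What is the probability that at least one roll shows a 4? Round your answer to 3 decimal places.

P(no roll shows a 4) = (5/6)^6 ≈ 0.335.
P(at least one) = 1 − 0.335 = 0.665.

0.665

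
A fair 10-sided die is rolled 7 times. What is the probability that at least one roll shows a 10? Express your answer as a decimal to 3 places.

P(no roll shows a 10) = (9/10)^7 ≈ 0.478.
P(at least one) = 1 − 0.478 = 0.522.

0.522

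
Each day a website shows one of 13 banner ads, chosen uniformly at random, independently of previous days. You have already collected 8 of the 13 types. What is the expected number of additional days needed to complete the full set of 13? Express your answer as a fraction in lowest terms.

1781/60

Starting from 8 distinct types, each trial gives a new one with probability (13−i)/13 when i types are held, so the wait for the next new type is 13/(13−i).
E = 13/5 + 13/4 + 13/3 + 13/2 + 13/1 = 1781/60.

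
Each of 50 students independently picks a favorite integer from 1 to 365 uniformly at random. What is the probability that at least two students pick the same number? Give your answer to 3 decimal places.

0.970

It's easier to compute the probability that all 50 are distinct.
P(all distinct) = 365/365 · 364/365 · ··· · 316/365 ≈ 0.030.
So the probability of at least one match is 1 − 0.030 = 0.970.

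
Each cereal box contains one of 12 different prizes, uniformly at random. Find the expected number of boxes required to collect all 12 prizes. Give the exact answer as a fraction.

After i distinct types are collected, each trial gives a new one with probability (12−i)/12, so the expected wait for the next new type is 12/(12−i).
E = 12/12 + 12/11 + 12/10 + 12/9 + 12/8 + 12/7 + 12/6 + 12/5 + 12/4 + 12/3 + 12/2 + 12/1 = 86021/2310.

86021/2310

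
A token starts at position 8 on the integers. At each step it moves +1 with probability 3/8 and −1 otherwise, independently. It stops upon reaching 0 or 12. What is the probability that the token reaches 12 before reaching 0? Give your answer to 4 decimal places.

0.1277

Let r = q/p = (5/8)/(3/8) = 5/3. The recurrence P(i) = p·P(i+1) + q·P(i−1) with P(0)=0, P(12)=1 gives P(i) = (1 − r^i)/(1 − r^12).
P(8) = (1 − (5/3)^8) / (1 − (5/3)^12) = 57186/447811 ≈ 0.1277.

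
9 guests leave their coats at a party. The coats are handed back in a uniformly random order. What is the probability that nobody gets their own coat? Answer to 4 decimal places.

This is the derangement probability: permutations of 9 with no fixed point.
D(9) = 9! · (1 − 1/1! + 1/2! − ··· + (−1)^9/9!) = 133496.
P = 133496/362880 = 16687/45360 ≈ 0.3679.

0.3679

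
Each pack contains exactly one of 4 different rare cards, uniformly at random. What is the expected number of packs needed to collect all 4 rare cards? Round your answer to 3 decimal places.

After i distinct types are collected, each trial gives a new one with probability (4−i)/4, so the expected wait for the next new type is 4/(4−i).
E = 4/4 + 4/3 + 4/2 + 4/1 = 25/3 ≈ 8.333.

8.333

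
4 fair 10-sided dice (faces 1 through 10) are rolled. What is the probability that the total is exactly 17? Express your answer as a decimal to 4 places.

0.0480

There are 10^4 = 10000 equally likely outcomes.
The number of ordered 4-tuples from {1,…,10} summing to 17 is 480.
P(sum = 17) = 480/10000 = 6/125 ≈ 0.0480.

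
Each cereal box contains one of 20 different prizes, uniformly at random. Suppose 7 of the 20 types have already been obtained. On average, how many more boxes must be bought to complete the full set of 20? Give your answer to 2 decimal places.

63.60

Starting from 7 distinct types, each trial gives a new one with probability (20−i)/20 when i types are held, so the wait for the next new type is 20/(20−i).
E = 20/13 + 20/12 + 20/11 + 20/10 + 20/9 + 20/8 + 20/7 + 20/6 + 20/5 + 20/4 + 20/3 + 20/2 + 20/1 = 1145993/18018 ≈ 63.60.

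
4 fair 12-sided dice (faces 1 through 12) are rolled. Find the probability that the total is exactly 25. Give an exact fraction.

There are 12^4 = 20736 equally likely outcomes.
The number of ordered 4-tuples from {1,…,12} summing to 25 is 1144.
P(sum = 25) = 1144/20736 = 143/2592.

143/2592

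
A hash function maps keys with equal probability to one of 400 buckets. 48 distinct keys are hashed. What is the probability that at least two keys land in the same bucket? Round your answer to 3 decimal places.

0.947

It's easier to compute the probability that all 48 are distinct.
P(all distinct) = 400/400 · 399/400 · ··· · 353/400 ≈ 0.053.
So the probability of at least one match is 1 − 0.053 = 0.947.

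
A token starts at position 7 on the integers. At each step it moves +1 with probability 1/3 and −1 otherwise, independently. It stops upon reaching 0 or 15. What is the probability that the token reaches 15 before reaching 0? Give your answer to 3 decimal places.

0.004

Let r = q/p = (2/3)/(1/3) = 2. The recurrence P(i) = p·P(i+1) + q·P(i−1) with P(0)=0, P(15)=1 gives P(i) = (1 − r^i)/(1 − r^15).
P(7) = (1 − (2)^7) / (1 − (2)^15) = 127/32767 ≈ 0.004.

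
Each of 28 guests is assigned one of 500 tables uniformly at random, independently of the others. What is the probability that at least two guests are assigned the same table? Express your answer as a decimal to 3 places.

It's easier to compute the probability that all 28 are distinct.
P(all distinct) = 500/500 · 499/500 · ··· · 473/500 ≈ 0.463.
So the probability of at least one match is 1 − 0.463 = 0.537.

0.537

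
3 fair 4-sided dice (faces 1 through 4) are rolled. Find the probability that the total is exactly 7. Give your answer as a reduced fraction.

3/16

There are 4^3 = 64 equally likely outcomes.
The number of ordered 3-tuples from {1,…,4} summing to 7 is 12.
P(sum = 7) = 12/64 = 3/16.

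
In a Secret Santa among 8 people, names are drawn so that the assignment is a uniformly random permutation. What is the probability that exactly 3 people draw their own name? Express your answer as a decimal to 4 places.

Choose which 3 of the 8 are fixed: C(8,3) = 56 ways.
The remaining 5 must have no fixed point: D(5) = 44.
P = 56·44/40320 = 11/180 ≈ 0.0611.

0.0611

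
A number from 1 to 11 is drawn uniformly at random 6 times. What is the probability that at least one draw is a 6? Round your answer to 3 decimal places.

0.436

P(no draw is a 6) = (10/11)^6 ≈ 0.564.
P(at least one) = 1 − 0.564 = 0.436.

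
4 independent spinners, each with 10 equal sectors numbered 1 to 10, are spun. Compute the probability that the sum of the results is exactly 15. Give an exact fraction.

87/2500

There are 10^4 = 10000 equally likely outcomes.
The number of ordered 4-tuples from {1,…,10} summing to 15 is 348.
P(sum = 15) = 348/10000 = 87/2500.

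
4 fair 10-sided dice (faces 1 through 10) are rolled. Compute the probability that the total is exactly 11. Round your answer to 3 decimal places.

0.012

There are 10^4 = 10000 equally likely outcomes.
The number of ordered 4-tuples from {1,…,10} summing to 11 is 120.
P(sum = 11) = 120/10000 = 3/250 ≈ 0.012.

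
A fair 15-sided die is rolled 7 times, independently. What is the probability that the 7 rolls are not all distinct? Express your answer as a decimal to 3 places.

P(all 7 different) = 15/15 · 14/15 · ··· · 9/15 ≈ 0.190.
P(at least two equal) = 1 − 0.190 = 0.810.

0.810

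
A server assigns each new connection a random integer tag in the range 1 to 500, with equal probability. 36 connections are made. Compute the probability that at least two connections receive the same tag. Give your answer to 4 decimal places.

It's easier to compute the probability that all 36 are distinct.
P(all distinct) = 500/500 · 499/500 · ··· · 465/500 ≈ 0.2750.
So the probability of at least one match is 1 − 0.2750 = 0.7250.

0.7250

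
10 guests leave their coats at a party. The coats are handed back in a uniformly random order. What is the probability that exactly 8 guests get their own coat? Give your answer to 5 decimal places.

Choose which 8 of the 10 are fixed: C(10,8) = 45 ways.
The remaining 2 must have no fixed point: D(2) = 1.
P = 45·1/3628800 = 1/80640 ≈ 0.00001.

0.00001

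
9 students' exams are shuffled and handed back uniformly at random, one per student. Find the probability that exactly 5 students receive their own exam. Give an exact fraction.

1/320

Choose which 5 of the 9 are fixed: C(9,5) = 126 ways.
The remaining 4 must have no fixed point: D(4) = 9.
P = 126·9/362880 = 1/320.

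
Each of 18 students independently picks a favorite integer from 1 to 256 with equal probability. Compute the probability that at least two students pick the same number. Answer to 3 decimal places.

It's easier to compute the probability that all 18 are distinct.
P(all distinct) = 256/256 · 255/256 · ··· · 239/256 ≈ 0.542.
So the probability of at least one match is 1 − 0.542 = 0.458.

0.458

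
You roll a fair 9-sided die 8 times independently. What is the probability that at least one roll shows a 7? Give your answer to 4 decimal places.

P(no roll shows a 7) = (8/9)^8 ≈ 0.3897.
P(at least one) = 1 − 0.3897 = 0.6103.

0.6103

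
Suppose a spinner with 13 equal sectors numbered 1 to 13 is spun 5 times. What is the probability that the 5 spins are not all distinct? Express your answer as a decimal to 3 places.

P(all 5 different) = 13/13 · 12/13 · ··· · 9/13 ≈ 0.416.
P(at least two equal) = 1 − 0.416 = 0.584.

0.584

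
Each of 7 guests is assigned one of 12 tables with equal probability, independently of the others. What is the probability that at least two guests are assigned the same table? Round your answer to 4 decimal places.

It's easier to compute the probability that all 7 are distinct.
P(all distinct) = 12/12 · 11/12 · ··· · 6/12 ≈ 0.1114.
So the probability of at least one match is 1 − 0.1114 = 0.8886.

0.8886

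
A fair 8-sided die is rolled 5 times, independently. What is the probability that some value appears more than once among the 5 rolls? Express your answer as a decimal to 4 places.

0.7949

P(all 5 different) = 8/8 · 7/8 · ··· · 4/8 ≈ 0.2051.
P(at least two equal) = 1 − 0.2051 = 0.7949.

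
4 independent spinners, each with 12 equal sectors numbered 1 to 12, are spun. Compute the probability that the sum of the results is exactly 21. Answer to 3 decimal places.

0.044

There are 12^4 = 20736 equally likely outcomes.
The number of ordered 4-tuples from {1,…,12} summing to 21 is 916.
P(sum = 21) = 916/20736 = 229/5184 ≈ 0.044.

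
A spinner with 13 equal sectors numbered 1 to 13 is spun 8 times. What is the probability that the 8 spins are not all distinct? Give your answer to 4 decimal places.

P(all 8 different) = 13/13 · 12/13 · ··· · 6/13 ≈ 0.0636.
P(at least two equal) = 1 − 0.0636 = 0.9364.

0.9364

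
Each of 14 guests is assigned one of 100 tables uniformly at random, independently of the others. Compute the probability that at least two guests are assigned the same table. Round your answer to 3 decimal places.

0.615

It's easier to compute the probability that all 14 are distinct.
P(all distinct) = 100/100 · 99/100 · ··· · 87/100 ≈ 0.385.
So the probability of at least one match is 1 − 0.385 = 0.615.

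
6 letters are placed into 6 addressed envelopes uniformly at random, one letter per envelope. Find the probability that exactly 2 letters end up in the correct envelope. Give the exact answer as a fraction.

Choose which 2 of the 6 are fixed: C(6,2) = 15 ways.
The remaining 4 must have no fixed point: D(4) = 9.
P = 15·9/720 = 3/16.

3/16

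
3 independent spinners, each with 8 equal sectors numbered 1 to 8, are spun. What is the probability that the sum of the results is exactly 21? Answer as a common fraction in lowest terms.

There are 8^3 = 512 equally likely outcomes.
The number of ordered 3-tuples from {1,…,8} summing to 21 is 10.
P(sum = 21) = 10/512 = 5/256.

5/256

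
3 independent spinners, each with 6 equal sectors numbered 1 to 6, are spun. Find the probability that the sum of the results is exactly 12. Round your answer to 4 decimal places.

0.1157

There are 6^3 = 216 equally likely outcomes.
The number of ordered 3-tuples from {1,…,6} summing to 12 is 25.
P(sum = 12) = 25/216 ≈ 0.1157.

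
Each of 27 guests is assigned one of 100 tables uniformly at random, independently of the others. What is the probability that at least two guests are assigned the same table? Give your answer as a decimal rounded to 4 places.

0.9791

It's easier to compute the probability that all 27 are distinct.
P(all distinct) = 100/100 · 99/100 · ··· · 74/100 ≈ 0.0209.
So the probability of at least one match is 1 − 0.0209 = 0.9791.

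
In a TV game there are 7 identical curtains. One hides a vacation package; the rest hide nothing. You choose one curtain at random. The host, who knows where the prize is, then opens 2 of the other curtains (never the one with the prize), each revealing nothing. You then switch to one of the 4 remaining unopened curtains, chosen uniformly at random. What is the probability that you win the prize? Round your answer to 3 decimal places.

0.214

Your original curtain holds the prize with probability 1/7, so the other 6 collectively hold it with probability 6/7.
The host can always find 2 empty curtains to open, so the reveals don't change that 6/7; it is now spread over the 4 remaining unopened curtains.
P(win by switching) = (6/7) · (1/4) = 3/14 ≈ 0.214.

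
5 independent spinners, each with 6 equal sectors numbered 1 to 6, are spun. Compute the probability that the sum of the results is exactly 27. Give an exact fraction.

35/7776

There are 6^5 = 7776 equally likely outcomes.
The number of ordered 5-tuples from {1,…,6} summing to 27 is 35.
P(sum = 27) = 35/7776.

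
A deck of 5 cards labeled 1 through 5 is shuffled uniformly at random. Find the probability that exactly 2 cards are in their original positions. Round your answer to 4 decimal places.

Choose which 2 of the 5 are fixed: C(5,2) = 10 ways.
The remaining 3 must have no fixed point: D(3) = 2.
P = 10·2/120 = 1/6 ≈ 0.1667.

0.1667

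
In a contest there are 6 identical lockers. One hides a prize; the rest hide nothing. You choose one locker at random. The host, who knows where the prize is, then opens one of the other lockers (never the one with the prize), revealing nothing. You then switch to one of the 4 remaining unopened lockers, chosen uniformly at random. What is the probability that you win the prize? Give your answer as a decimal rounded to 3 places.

Your original locker holds the prize with probability 1/6, so the other 5 collectively hold it with probability 5/6.
The host can always find an empty locker to open, so this doesn't change that 5/6; it is now spread over the 4 remaining unopened lockers.
P(win by switching) = (5/6) · (1/4) = 5/24 ≈ 0.208.

0.208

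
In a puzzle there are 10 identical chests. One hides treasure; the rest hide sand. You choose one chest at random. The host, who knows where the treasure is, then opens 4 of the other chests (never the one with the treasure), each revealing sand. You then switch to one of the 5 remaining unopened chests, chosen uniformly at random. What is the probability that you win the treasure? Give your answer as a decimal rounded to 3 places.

0.180

Your original chest holds the treasure with probability 1/10, so the other 9 collectively hold it with probability 9/10.
The host can always find 4 empty chests to open, so the reveals don't change that 9/10; it is now spread over the 5 remaining unopened chests.
P(win by switching) = (9/10) · (1/5) = 9/50 ≈ 0.180.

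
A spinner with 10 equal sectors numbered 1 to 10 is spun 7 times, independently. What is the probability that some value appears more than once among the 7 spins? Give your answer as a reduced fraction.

2936/3125

P(all 7 different) = 10/10 · 9/10 · ··· · 4/10 = 189/3125.
P(at least two equal) = 1 − 189/3125 = 2936/3125.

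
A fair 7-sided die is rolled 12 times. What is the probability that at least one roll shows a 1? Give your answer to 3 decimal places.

0.843

P(no roll shows a 1) = (6/7)^12 ≈ 0.157.
P(at least one) = 1 − 0.157 = 0.843.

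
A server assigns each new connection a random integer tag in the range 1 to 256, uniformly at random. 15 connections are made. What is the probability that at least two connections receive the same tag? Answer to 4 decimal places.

0.3417

It's easier to compute the probability that all 15 are distinct.
P(all distinct) = 256/256 · 255/256 · ··· · 242/256 ≈ 0.6583.
So the probability of at least one match is 1 − 0.6583 = 0.3417.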